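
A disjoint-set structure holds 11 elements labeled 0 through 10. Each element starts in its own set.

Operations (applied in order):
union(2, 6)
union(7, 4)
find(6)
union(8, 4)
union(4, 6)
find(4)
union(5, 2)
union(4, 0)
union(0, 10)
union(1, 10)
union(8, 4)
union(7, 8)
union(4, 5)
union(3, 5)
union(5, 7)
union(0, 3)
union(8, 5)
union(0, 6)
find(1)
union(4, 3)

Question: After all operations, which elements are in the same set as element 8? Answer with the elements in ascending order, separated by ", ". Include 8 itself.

Answer: 0, 1, 2, 3, 4, 5, 6, 7, 8, 10

Derivation:
Step 1: union(2, 6) -> merged; set of 2 now {2, 6}
Step 2: union(7, 4) -> merged; set of 7 now {4, 7}
Step 3: find(6) -> no change; set of 6 is {2, 6}
Step 4: union(8, 4) -> merged; set of 8 now {4, 7, 8}
Step 5: union(4, 6) -> merged; set of 4 now {2, 4, 6, 7, 8}
Step 6: find(4) -> no change; set of 4 is {2, 4, 6, 7, 8}
Step 7: union(5, 2) -> merged; set of 5 now {2, 4, 5, 6, 7, 8}
Step 8: union(4, 0) -> merged; set of 4 now {0, 2, 4, 5, 6, 7, 8}
Step 9: union(0, 10) -> merged; set of 0 now {0, 2, 4, 5, 6, 7, 8, 10}
Step 10: union(1, 10) -> merged; set of 1 now {0, 1, 2, 4, 5, 6, 7, 8, 10}
Step 11: union(8, 4) -> already same set; set of 8 now {0, 1, 2, 4, 5, 6, 7, 8, 10}
Step 12: union(7, 8) -> already same set; set of 7 now {0, 1, 2, 4, 5, 6, 7, 8, 10}
Step 13: union(4, 5) -> already same set; set of 4 now {0, 1, 2, 4, 5, 6, 7, 8, 10}
Step 14: union(3, 5) -> merged; set of 3 now {0, 1, 2, 3, 4, 5, 6, 7, 8, 10}
Step 15: union(5, 7) -> already same set; set of 5 now {0, 1, 2, 3, 4, 5, 6, 7, 8, 10}
Step 16: union(0, 3) -> already same set; set of 0 now {0, 1, 2, 3, 4, 5, 6, 7, 8, 10}
Step 17: union(8, 5) -> already same set; set of 8 now {0, 1, 2, 3, 4, 5, 6, 7, 8, 10}
Step 18: union(0, 6) -> already same set; set of 0 now {0, 1, 2, 3, 4, 5, 6, 7, 8, 10}
Step 19: find(1) -> no change; set of 1 is {0, 1, 2, 3, 4, 5, 6, 7, 8, 10}
Step 20: union(4, 3) -> already same set; set of 4 now {0, 1, 2, 3, 4, 5, 6, 7, 8, 10}
Component of 8: {0, 1, 2, 3, 4, 5, 6, 7, 8, 10}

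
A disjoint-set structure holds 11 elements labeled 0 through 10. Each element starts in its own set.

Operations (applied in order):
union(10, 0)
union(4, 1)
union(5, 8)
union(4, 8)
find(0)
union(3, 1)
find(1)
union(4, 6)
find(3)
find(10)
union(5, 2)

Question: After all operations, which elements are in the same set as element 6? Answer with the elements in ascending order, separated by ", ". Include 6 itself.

Step 1: union(10, 0) -> merged; set of 10 now {0, 10}
Step 2: union(4, 1) -> merged; set of 4 now {1, 4}
Step 3: union(5, 8) -> merged; set of 5 now {5, 8}
Step 4: union(4, 8) -> merged; set of 4 now {1, 4, 5, 8}
Step 5: find(0) -> no change; set of 0 is {0, 10}
Step 6: union(3, 1) -> merged; set of 3 now {1, 3, 4, 5, 8}
Step 7: find(1) -> no change; set of 1 is {1, 3, 4, 5, 8}
Step 8: union(4, 6) -> merged; set of 4 now {1, 3, 4, 5, 6, 8}
Step 9: find(3) -> no change; set of 3 is {1, 3, 4, 5, 6, 8}
Step 10: find(10) -> no change; set of 10 is {0, 10}
Step 11: union(5, 2) -> merged; set of 5 now {1, 2, 3, 4, 5, 6, 8}
Component of 6: {1, 2, 3, 4, 5, 6, 8}

Answer: 1, 2, 3, 4, 5, 6, 8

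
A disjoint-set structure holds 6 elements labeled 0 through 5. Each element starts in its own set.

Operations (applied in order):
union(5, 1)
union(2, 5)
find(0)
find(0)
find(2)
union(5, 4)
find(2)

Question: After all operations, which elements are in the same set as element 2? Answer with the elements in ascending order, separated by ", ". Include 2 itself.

Step 1: union(5, 1) -> merged; set of 5 now {1, 5}
Step 2: union(2, 5) -> merged; set of 2 now {1, 2, 5}
Step 3: find(0) -> no change; set of 0 is {0}
Step 4: find(0) -> no change; set of 0 is {0}
Step 5: find(2) -> no change; set of 2 is {1, 2, 5}
Step 6: union(5, 4) -> merged; set of 5 now {1, 2, 4, 5}
Step 7: find(2) -> no change; set of 2 is {1, 2, 4, 5}
Component of 2: {1, 2, 4, 5}

Answer: 1, 2, 4, 5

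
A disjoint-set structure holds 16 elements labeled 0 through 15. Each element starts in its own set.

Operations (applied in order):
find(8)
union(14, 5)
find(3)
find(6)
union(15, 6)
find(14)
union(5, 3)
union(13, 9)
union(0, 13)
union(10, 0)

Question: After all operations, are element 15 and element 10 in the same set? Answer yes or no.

Answer: no

Derivation:
Step 1: find(8) -> no change; set of 8 is {8}
Step 2: union(14, 5) -> merged; set of 14 now {5, 14}
Step 3: find(3) -> no change; set of 3 is {3}
Step 4: find(6) -> no change; set of 6 is {6}
Step 5: union(15, 6) -> merged; set of 15 now {6, 15}
Step 6: find(14) -> no change; set of 14 is {5, 14}
Step 7: union(5, 3) -> merged; set of 5 now {3, 5, 14}
Step 8: union(13, 9) -> merged; set of 13 now {9, 13}
Step 9: union(0, 13) -> merged; set of 0 now {0, 9, 13}
Step 10: union(10, 0) -> merged; set of 10 now {0, 9, 10, 13}
Set of 15: {6, 15}; 10 is not a member.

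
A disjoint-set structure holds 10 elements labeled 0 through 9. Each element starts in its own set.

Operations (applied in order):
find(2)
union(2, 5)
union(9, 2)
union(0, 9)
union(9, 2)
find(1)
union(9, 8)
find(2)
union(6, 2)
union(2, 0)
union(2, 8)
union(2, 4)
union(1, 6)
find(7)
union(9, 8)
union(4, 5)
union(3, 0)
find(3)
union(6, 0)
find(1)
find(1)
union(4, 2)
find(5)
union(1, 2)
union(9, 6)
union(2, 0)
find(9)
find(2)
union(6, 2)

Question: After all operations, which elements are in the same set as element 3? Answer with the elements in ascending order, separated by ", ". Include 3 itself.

Answer: 0, 1, 2, 3, 4, 5, 6, 8, 9

Derivation:
Step 1: find(2) -> no change; set of 2 is {2}
Step 2: union(2, 5) -> merged; set of 2 now {2, 5}
Step 3: union(9, 2) -> merged; set of 9 now {2, 5, 9}
Step 4: union(0, 9) -> merged; set of 0 now {0, 2, 5, 9}
Step 5: union(9, 2) -> already same set; set of 9 now {0, 2, 5, 9}
Step 6: find(1) -> no change; set of 1 is {1}
Step 7: union(9, 8) -> merged; set of 9 now {0, 2, 5, 8, 9}
Step 8: find(2) -> no change; set of 2 is {0, 2, 5, 8, 9}
Step 9: union(6, 2) -> merged; set of 6 now {0, 2, 5, 6, 8, 9}
Step 10: union(2, 0) -> already same set; set of 2 now {0, 2, 5, 6, 8, 9}
Step 11: union(2, 8) -> already same set; set of 2 now {0, 2, 5, 6, 8, 9}
Step 12: union(2, 4) -> merged; set of 2 now {0, 2, 4, 5, 6, 8, 9}
Step 13: union(1, 6) -> merged; set of 1 now {0, 1, 2, 4, 5, 6, 8, 9}
Step 14: find(7) -> no change; set of 7 is {7}
Step 15: union(9, 8) -> already same set; set of 9 now {0, 1, 2, 4, 5, 6, 8, 9}
Step 16: union(4, 5) -> already same set; set of 4 now {0, 1, 2, 4, 5, 6, 8, 9}
Step 17: union(3, 0) -> merged; set of 3 now {0, 1, 2, 3, 4, 5, 6, 8, 9}
Step 18: find(3) -> no change; set of 3 is {0, 1, 2, 3, 4, 5, 6, 8, 9}
Step 19: union(6, 0) -> already same set; set of 6 now {0, 1, 2, 3, 4, 5, 6, 8, 9}
Step 20: find(1) -> no change; set of 1 is {0, 1, 2, 3, 4, 5, 6, 8, 9}
Step 21: find(1) -> no change; set of 1 is {0, 1, 2, 3, 4, 5, 6, 8, 9}
Step 22: union(4, 2) -> already same set; set of 4 now {0, 1, 2, 3, 4, 5, 6, 8, 9}
Step 23: find(5) -> no change; set of 5 is {0, 1, 2, 3, 4, 5, 6, 8, 9}
Step 24: union(1, 2) -> already same set; set of 1 now {0, 1, 2, 3, 4, 5, 6, 8, 9}
Step 25: union(9, 6) -> already same set; set of 9 now {0, 1, 2, 3, 4, 5, 6, 8, 9}
Step 26: union(2, 0) -> already same set; set of 2 now {0, 1, 2, 3, 4, 5, 6, 8, 9}
Step 27: find(9) -> no change; set of 9 is {0, 1, 2, 3, 4, 5, 6, 8, 9}
Step 28: find(2) -> no change; set of 2 is {0, 1, 2, 3, 4, 5, 6, 8, 9}
Step 29: union(6, 2) -> already same set; set of 6 now {0, 1, 2, 3, 4, 5, 6, 8, 9}
Component of 3: {0, 1, 2, 3, 4, 5, 6, 8, 9}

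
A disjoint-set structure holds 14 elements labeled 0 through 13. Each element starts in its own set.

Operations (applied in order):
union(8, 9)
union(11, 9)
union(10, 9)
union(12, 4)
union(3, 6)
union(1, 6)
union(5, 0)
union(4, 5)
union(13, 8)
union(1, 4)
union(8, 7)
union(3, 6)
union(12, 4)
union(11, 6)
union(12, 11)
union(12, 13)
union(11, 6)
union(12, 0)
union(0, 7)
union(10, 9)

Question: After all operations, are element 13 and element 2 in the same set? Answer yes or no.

Answer: no

Derivation:
Step 1: union(8, 9) -> merged; set of 8 now {8, 9}
Step 2: union(11, 9) -> merged; set of 11 now {8, 9, 11}
Step 3: union(10, 9) -> merged; set of 10 now {8, 9, 10, 11}
Step 4: union(12, 4) -> merged; set of 12 now {4, 12}
Step 5: union(3, 6) -> merged; set of 3 now {3, 6}
Step 6: union(1, 6) -> merged; set of 1 now {1, 3, 6}
Step 7: union(5, 0) -> merged; set of 5 now {0, 5}
Step 8: union(4, 5) -> merged; set of 4 now {0, 4, 5, 12}
Step 9: union(13, 8) -> merged; set of 13 now {8, 9, 10, 11, 13}
Step 10: union(1, 4) -> merged; set of 1 now {0, 1, 3, 4, 5, 6, 12}
Step 11: union(8, 7) -> merged; set of 8 now {7, 8, 9, 10, 11, 13}
Step 12: union(3, 6) -> already same set; set of 3 now {0, 1, 3, 4, 5, 6, 12}
Step 13: union(12, 4) -> already same set; set of 12 now {0, 1, 3, 4, 5, 6, 12}
Step 14: union(11, 6) -> merged; set of 11 now {0, 1, 3, 4, 5, 6, 7, 8, 9, 10, 11, 12, 13}
Step 15: union(12, 11) -> already same set; set of 12 now {0, 1, 3, 4, 5, 6, 7, 8, 9, 10, 11, 12, 13}
Step 16: union(12, 13) -> already same set; set of 12 now {0, 1, 3, 4, 5, 6, 7, 8, 9, 10, 11, 12, 13}
Step 17: union(11, 6) -> already same set; set of 11 now {0, 1, 3, 4, 5, 6, 7, 8, 9, 10, 11, 12, 13}
Step 18: union(12, 0) -> already same set; set of 12 now {0, 1, 3, 4, 5, 6, 7, 8, 9, 10, 11, 12, 13}
Step 19: union(0, 7) -> already same set; set of 0 now {0, 1, 3, 4, 5, 6, 7, 8, 9, 10, 11, 12, 13}
Step 20: union(10, 9) -> already same set; set of 10 now {0, 1, 3, 4, 5, 6, 7, 8, 9, 10, 11, 12, 13}
Set of 13: {0, 1, 3, 4, 5, 6, 7, 8, 9, 10, 11, 12, 13}; 2 is not a member.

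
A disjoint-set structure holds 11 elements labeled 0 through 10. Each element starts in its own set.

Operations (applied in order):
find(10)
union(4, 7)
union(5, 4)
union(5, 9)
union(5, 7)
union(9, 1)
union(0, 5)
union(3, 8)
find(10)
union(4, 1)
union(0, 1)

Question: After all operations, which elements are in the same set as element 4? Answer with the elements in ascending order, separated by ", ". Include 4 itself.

Step 1: find(10) -> no change; set of 10 is {10}
Step 2: union(4, 7) -> merged; set of 4 now {4, 7}
Step 3: union(5, 4) -> merged; set of 5 now {4, 5, 7}
Step 4: union(5, 9) -> merged; set of 5 now {4, 5, 7, 9}
Step 5: union(5, 7) -> already same set; set of 5 now {4, 5, 7, 9}
Step 6: union(9, 1) -> merged; set of 9 now {1, 4, 5, 7, 9}
Step 7: union(0, 5) -> merged; set of 0 now {0, 1, 4, 5, 7, 9}
Step 8: union(3, 8) -> merged; set of 3 now {3, 8}
Step 9: find(10) -> no change; set of 10 is {10}
Step 10: union(4, 1) -> already same set; set of 4 now {0, 1, 4, 5, 7, 9}
Step 11: union(0, 1) -> already same set; set of 0 now {0, 1, 4, 5, 7, 9}
Component of 4: {0, 1, 4, 5, 7, 9}

Answer: 0, 1, 4, 5, 7, 9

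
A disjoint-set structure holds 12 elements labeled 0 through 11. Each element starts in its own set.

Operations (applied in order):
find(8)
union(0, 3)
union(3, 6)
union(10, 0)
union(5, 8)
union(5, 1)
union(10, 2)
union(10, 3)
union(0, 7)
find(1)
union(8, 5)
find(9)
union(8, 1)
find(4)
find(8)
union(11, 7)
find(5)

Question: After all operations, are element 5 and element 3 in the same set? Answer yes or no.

Step 1: find(8) -> no change; set of 8 is {8}
Step 2: union(0, 3) -> merged; set of 0 now {0, 3}
Step 3: union(3, 6) -> merged; set of 3 now {0, 3, 6}
Step 4: union(10, 0) -> merged; set of 10 now {0, 3, 6, 10}
Step 5: union(5, 8) -> merged; set of 5 now {5, 8}
Step 6: union(5, 1) -> merged; set of 5 now {1, 5, 8}
Step 7: union(10, 2) -> merged; set of 10 now {0, 2, 3, 6, 10}
Step 8: union(10, 3) -> already same set; set of 10 now {0, 2, 3, 6, 10}
Step 9: union(0, 7) -> merged; set of 0 now {0, 2, 3, 6, 7, 10}
Step 10: find(1) -> no change; set of 1 is {1, 5, 8}
Step 11: union(8, 5) -> already same set; set of 8 now {1, 5, 8}
Step 12: find(9) -> no change; set of 9 is {9}
Step 13: union(8, 1) -> already same set; set of 8 now {1, 5, 8}
Step 14: find(4) -> no change; set of 4 is {4}
Step 15: find(8) -> no change; set of 8 is {1, 5, 8}
Step 16: union(11, 7) -> merged; set of 11 now {0, 2, 3, 6, 7, 10, 11}
Step 17: find(5) -> no change; set of 5 is {1, 5, 8}
Set of 5: {1, 5, 8}; 3 is not a member.

Answer: no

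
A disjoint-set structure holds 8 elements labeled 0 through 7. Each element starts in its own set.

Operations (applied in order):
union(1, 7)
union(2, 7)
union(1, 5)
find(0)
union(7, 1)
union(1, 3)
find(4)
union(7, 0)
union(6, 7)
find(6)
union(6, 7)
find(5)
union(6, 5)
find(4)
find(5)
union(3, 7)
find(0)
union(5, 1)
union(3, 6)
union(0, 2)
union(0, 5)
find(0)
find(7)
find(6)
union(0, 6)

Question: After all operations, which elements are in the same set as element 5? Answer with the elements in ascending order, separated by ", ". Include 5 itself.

Step 1: union(1, 7) -> merged; set of 1 now {1, 7}
Step 2: union(2, 7) -> merged; set of 2 now {1, 2, 7}
Step 3: union(1, 5) -> merged; set of 1 now {1, 2, 5, 7}
Step 4: find(0) -> no change; set of 0 is {0}
Step 5: union(7, 1) -> already same set; set of 7 now {1, 2, 5, 7}
Step 6: union(1, 3) -> merged; set of 1 now {1, 2, 3, 5, 7}
Step 7: find(4) -> no change; set of 4 is {4}
Step 8: union(7, 0) -> merged; set of 7 now {0, 1, 2, 3, 5, 7}
Step 9: union(6, 7) -> merged; set of 6 now {0, 1, 2, 3, 5, 6, 7}
Step 10: find(6) -> no change; set of 6 is {0, 1, 2, 3, 5, 6, 7}
Step 11: union(6, 7) -> already same set; set of 6 now {0, 1, 2, 3, 5, 6, 7}
Step 12: find(5) -> no change; set of 5 is {0, 1, 2, 3, 5, 6, 7}
Step 13: union(6, 5) -> already same set; set of 6 now {0, 1, 2, 3, 5, 6, 7}
Step 14: find(4) -> no change; set of 4 is {4}
Step 15: find(5) -> no change; set of 5 is {0, 1, 2, 3, 5, 6, 7}
Step 16: union(3, 7) -> already same set; set of 3 now {0, 1, 2, 3, 5, 6, 7}
Step 17: find(0) -> no change; set of 0 is {0, 1, 2, 3, 5, 6, 7}
Step 18: union(5, 1) -> already same set; set of 5 now {0, 1, 2, 3, 5, 6, 7}
Step 19: union(3, 6) -> already same set; set of 3 now {0, 1, 2, 3, 5, 6, 7}
Step 20: union(0, 2) -> already same set; set of 0 now {0, 1, 2, 3, 5, 6, 7}
Step 21: union(0, 5) -> already same set; set of 0 now {0, 1, 2, 3, 5, 6, 7}
Step 22: find(0) -> no change; set of 0 is {0, 1, 2, 3, 5, 6, 7}
Step 23: find(7) -> no change; set of 7 is {0, 1, 2, 3, 5, 6, 7}
Step 24: find(6) -> no change; set of 6 is {0, 1, 2, 3, 5, 6, 7}
Step 25: union(0, 6) -> already same set; set of 0 now {0, 1, 2, 3, 5, 6, 7}
Component of 5: {0, 1, 2, 3, 5, 6, 7}

Answer: 0, 1, 2, 3, 5, 6, 7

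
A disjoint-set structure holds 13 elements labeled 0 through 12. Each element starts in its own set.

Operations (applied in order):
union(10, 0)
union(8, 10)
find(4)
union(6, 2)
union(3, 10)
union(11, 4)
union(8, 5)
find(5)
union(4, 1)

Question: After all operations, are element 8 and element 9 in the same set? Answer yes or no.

Step 1: union(10, 0) -> merged; set of 10 now {0, 10}
Step 2: union(8, 10) -> merged; set of 8 now {0, 8, 10}
Step 3: find(4) -> no change; set of 4 is {4}
Step 4: union(6, 2) -> merged; set of 6 now {2, 6}
Step 5: union(3, 10) -> merged; set of 3 now {0, 3, 8, 10}
Step 6: union(11, 4) -> merged; set of 11 now {4, 11}
Step 7: union(8, 5) -> merged; set of 8 now {0, 3, 5, 8, 10}
Step 8: find(5) -> no change; set of 5 is {0, 3, 5, 8, 10}
Step 9: union(4, 1) -> merged; set of 4 now {1, 4, 11}
Set of 8: {0, 3, 5, 8, 10}; 9 is not a member.

Answer: no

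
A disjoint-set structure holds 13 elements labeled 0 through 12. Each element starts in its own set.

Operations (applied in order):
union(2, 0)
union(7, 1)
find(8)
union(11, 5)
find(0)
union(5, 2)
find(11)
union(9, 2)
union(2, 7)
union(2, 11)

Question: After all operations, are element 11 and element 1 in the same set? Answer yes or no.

Step 1: union(2, 0) -> merged; set of 2 now {0, 2}
Step 2: union(7, 1) -> merged; set of 7 now {1, 7}
Step 3: find(8) -> no change; set of 8 is {8}
Step 4: union(11, 5) -> merged; set of 11 now {5, 11}
Step 5: find(0) -> no change; set of 0 is {0, 2}
Step 6: union(5, 2) -> merged; set of 5 now {0, 2, 5, 11}
Step 7: find(11) -> no change; set of 11 is {0, 2, 5, 11}
Step 8: union(9, 2) -> merged; set of 9 now {0, 2, 5, 9, 11}
Step 9: union(2, 7) -> merged; set of 2 now {0, 1, 2, 5, 7, 9, 11}
Step 10: union(2, 11) -> already same set; set of 2 now {0, 1, 2, 5, 7, 9, 11}
Set of 11: {0, 1, 2, 5, 7, 9, 11}; 1 is a member.

Answer: yes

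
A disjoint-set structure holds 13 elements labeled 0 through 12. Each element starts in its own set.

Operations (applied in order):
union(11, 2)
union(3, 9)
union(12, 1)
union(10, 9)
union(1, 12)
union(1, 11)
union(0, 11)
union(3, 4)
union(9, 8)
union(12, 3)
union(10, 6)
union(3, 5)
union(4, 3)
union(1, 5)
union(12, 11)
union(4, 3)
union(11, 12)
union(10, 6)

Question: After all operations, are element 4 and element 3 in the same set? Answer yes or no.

Answer: yes

Derivation:
Step 1: union(11, 2) -> merged; set of 11 now {2, 11}
Step 2: union(3, 9) -> merged; set of 3 now {3, 9}
Step 3: union(12, 1) -> merged; set of 12 now {1, 12}
Step 4: union(10, 9) -> merged; set of 10 now {3, 9, 10}
Step 5: union(1, 12) -> already same set; set of 1 now {1, 12}
Step 6: union(1, 11) -> merged; set of 1 now {1, 2, 11, 12}
Step 7: union(0, 11) -> merged; set of 0 now {0, 1, 2, 11, 12}
Step 8: union(3, 4) -> merged; set of 3 now {3, 4, 9, 10}
Step 9: union(9, 8) -> merged; set of 9 now {3, 4, 8, 9, 10}
Step 10: union(12, 3) -> merged; set of 12 now {0, 1, 2, 3, 4, 8, 9, 10, 11, 12}
Step 11: union(10, 6) -> merged; set of 10 now {0, 1, 2, 3, 4, 6, 8, 9, 10, 11, 12}
Step 12: union(3, 5) -> merged; set of 3 now {0, 1, 2, 3, 4, 5, 6, 8, 9, 10, 11, 12}
Step 13: union(4, 3) -> already same set; set of 4 now {0, 1, 2, 3, 4, 5, 6, 8, 9, 10, 11, 12}
Step 14: union(1, 5) -> already same set; set of 1 now {0, 1, 2, 3, 4, 5, 6, 8, 9, 10, 11, 12}
Step 15: union(12, 11) -> already same set; set of 12 now {0, 1, 2, 3, 4, 5, 6, 8, 9, 10, 11, 12}
Step 16: union(4, 3) -> already same set; set of 4 now {0, 1, 2, 3, 4, 5, 6, 8, 9, 10, 11, 12}
Step 17: union(11, 12) -> already same set; set of 11 now {0, 1, 2, 3, 4, 5, 6, 8, 9, 10, 11, 12}
Step 18: union(10, 6) -> already same set; set of 10 now {0, 1, 2, 3, 4, 5, 6, 8, 9, 10, 11, 12}
Set of 4: {0, 1, 2, 3, 4, 5, 6, 8, 9, 10, 11, 12}; 3 is a member.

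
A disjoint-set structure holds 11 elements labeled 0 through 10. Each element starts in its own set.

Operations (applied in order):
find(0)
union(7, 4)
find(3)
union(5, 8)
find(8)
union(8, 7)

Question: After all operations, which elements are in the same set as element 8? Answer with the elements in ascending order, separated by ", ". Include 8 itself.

Step 1: find(0) -> no change; set of 0 is {0}
Step 2: union(7, 4) -> merged; set of 7 now {4, 7}
Step 3: find(3) -> no change; set of 3 is {3}
Step 4: union(5, 8) -> merged; set of 5 now {5, 8}
Step 5: find(8) -> no change; set of 8 is {5, 8}
Step 6: union(8, 7) -> merged; set of 8 now {4, 5, 7, 8}
Component of 8: {4, 5, 7, 8}

Answer: 4, 5, 7, 8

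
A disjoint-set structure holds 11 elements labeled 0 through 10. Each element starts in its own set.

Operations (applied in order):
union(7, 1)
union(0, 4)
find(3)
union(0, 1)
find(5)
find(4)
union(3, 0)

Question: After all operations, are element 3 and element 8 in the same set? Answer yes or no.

Answer: no

Derivation:
Step 1: union(7, 1) -> merged; set of 7 now {1, 7}
Step 2: union(0, 4) -> merged; set of 0 now {0, 4}
Step 3: find(3) -> no change; set of 3 is {3}
Step 4: union(0, 1) -> merged; set of 0 now {0, 1, 4, 7}
Step 5: find(5) -> no change; set of 5 is {5}
Step 6: find(4) -> no change; set of 4 is {0, 1, 4, 7}
Step 7: union(3, 0) -> merged; set of 3 now {0, 1, 3, 4, 7}
Set of 3: {0, 1, 3, 4, 7}; 8 is not a member.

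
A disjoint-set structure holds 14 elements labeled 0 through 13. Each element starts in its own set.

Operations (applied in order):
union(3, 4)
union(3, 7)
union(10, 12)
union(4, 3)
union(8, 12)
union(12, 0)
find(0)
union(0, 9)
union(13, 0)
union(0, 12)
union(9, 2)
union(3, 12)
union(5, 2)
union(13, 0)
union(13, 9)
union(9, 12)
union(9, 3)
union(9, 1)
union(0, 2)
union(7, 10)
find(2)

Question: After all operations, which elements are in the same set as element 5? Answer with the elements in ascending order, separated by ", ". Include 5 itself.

Answer: 0, 1, 2, 3, 4, 5, 7, 8, 9, 10, 12, 13

Derivation:
Step 1: union(3, 4) -> merged; set of 3 now {3, 4}
Step 2: union(3, 7) -> merged; set of 3 now {3, 4, 7}
Step 3: union(10, 12) -> merged; set of 10 now {10, 12}
Step 4: union(4, 3) -> already same set; set of 4 now {3, 4, 7}
Step 5: union(8, 12) -> merged; set of 8 now {8, 10, 12}
Step 6: union(12, 0) -> merged; set of 12 now {0, 8, 10, 12}
Step 7: find(0) -> no change; set of 0 is {0, 8, 10, 12}
Step 8: union(0, 9) -> merged; set of 0 now {0, 8, 9, 10, 12}
Step 9: union(13, 0) -> merged; set of 13 now {0, 8, 9, 10, 12, 13}
Step 10: union(0, 12) -> already same set; set of 0 now {0, 8, 9, 10, 12, 13}
Step 11: union(9, 2) -> merged; set of 9 now {0, 2, 8, 9, 10, 12, 13}
Step 12: union(3, 12) -> merged; set of 3 now {0, 2, 3, 4, 7, 8, 9, 10, 12, 13}
Step 13: union(5, 2) -> merged; set of 5 now {0, 2, 3, 4, 5, 7, 8, 9, 10, 12, 13}
Step 14: union(13, 0) -> already same set; set of 13 now {0, 2, 3, 4, 5, 7, 8, 9, 10, 12, 13}
Step 15: union(13, 9) -> already same set; set of 13 now {0, 2, 3, 4, 5, 7, 8, 9, 10, 12, 13}
Step 16: union(9, 12) -> already same set; set of 9 now {0, 2, 3, 4, 5, 7, 8, 9, 10, 12, 13}
Step 17: union(9, 3) -> already same set; set of 9 now {0, 2, 3, 4, 5, 7, 8, 9, 10, 12, 13}
Step 18: union(9, 1) -> merged; set of 9 now {0, 1, 2, 3, 4, 5, 7, 8, 9, 10, 12, 13}
Step 19: union(0, 2) -> already same set; set of 0 now {0, 1, 2, 3, 4, 5, 7, 8, 9, 10, 12, 13}
Step 20: union(7, 10) -> already same set; set of 7 now {0, 1, 2, 3, 4, 5, 7, 8, 9, 10, 12, 13}
Step 21: find(2) -> no change; set of 2 is {0, 1, 2, 3, 4, 5, 7, 8, 9, 10, 12, 13}
Component of 5: {0, 1, 2, 3, 4, 5, 7, 8, 9, 10, 12, 13}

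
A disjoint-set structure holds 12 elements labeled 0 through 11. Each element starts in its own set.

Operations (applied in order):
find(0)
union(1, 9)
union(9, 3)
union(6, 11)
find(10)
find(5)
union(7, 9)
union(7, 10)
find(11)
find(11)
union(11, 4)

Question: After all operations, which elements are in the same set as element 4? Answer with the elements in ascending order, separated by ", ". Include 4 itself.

Step 1: find(0) -> no change; set of 0 is {0}
Step 2: union(1, 9) -> merged; set of 1 now {1, 9}
Step 3: union(9, 3) -> merged; set of 9 now {1, 3, 9}
Step 4: union(6, 11) -> merged; set of 6 now {6, 11}
Step 5: find(10) -> no change; set of 10 is {10}
Step 6: find(5) -> no change; set of 5 is {5}
Step 7: union(7, 9) -> merged; set of 7 now {1, 3, 7, 9}
Step 8: union(7, 10) -> merged; set of 7 now {1, 3, 7, 9, 10}
Step 9: find(11) -> no change; set of 11 is {6, 11}
Step 10: find(11) -> no change; set of 11 is {6, 11}
Step 11: union(11, 4) -> merged; set of 11 now {4, 6, 11}
Component of 4: {4, 6, 11}

Answer: 4, 6, 11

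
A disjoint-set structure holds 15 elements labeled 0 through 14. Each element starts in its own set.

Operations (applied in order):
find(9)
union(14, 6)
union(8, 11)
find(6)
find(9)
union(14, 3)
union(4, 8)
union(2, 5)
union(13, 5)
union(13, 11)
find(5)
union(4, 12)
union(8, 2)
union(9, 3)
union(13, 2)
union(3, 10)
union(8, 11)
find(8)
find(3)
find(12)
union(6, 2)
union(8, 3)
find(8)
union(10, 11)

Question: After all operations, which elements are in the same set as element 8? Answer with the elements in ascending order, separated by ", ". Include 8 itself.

Step 1: find(9) -> no change; set of 9 is {9}
Step 2: union(14, 6) -> merged; set of 14 now {6, 14}
Step 3: union(8, 11) -> merged; set of 8 now {8, 11}
Step 4: find(6) -> no change; set of 6 is {6, 14}
Step 5: find(9) -> no change; set of 9 is {9}
Step 6: union(14, 3) -> merged; set of 14 now {3, 6, 14}
Step 7: union(4, 8) -> merged; set of 4 now {4, 8, 11}
Step 8: union(2, 5) -> merged; set of 2 now {2, 5}
Step 9: union(13, 5) -> merged; set of 13 now {2, 5, 13}
Step 10: union(13, 11) -> merged; set of 13 now {2, 4, 5, 8, 11, 13}
Step 11: find(5) -> no change; set of 5 is {2, 4, 5, 8, 11, 13}
Step 12: union(4, 12) -> merged; set of 4 now {2, 4, 5, 8, 11, 12, 13}
Step 13: union(8, 2) -> already same set; set of 8 now {2, 4, 5, 8, 11, 12, 13}
Step 14: union(9, 3) -> merged; set of 9 now {3, 6, 9, 14}
Step 15: union(13, 2) -> already same set; set of 13 now {2, 4, 5, 8, 11, 12, 13}
Step 16: union(3, 10) -> merged; set of 3 now {3, 6, 9, 10, 14}
Step 17: union(8, 11) -> already same set; set of 8 now {2, 4, 5, 8, 11, 12, 13}
Step 18: find(8) -> no change; set of 8 is {2, 4, 5, 8, 11, 12, 13}
Step 19: find(3) -> no change; set of 3 is {3, 6, 9, 10, 14}
Step 20: find(12) -> no change; set of 12 is {2, 4, 5, 8, 11, 12, 13}
Step 21: union(6, 2) -> merged; set of 6 now {2, 3, 4, 5, 6, 8, 9, 10, 11, 12, 13, 14}
Step 22: union(8, 3) -> already same set; set of 8 now {2, 3, 4, 5, 6, 8, 9, 10, 11, 12, 13, 14}
Step 23: find(8) -> no change; set of 8 is {2, 3, 4, 5, 6, 8, 9, 10, 11, 12, 13, 14}
Step 24: union(10, 11) -> already same set; set of 10 now {2, 3, 4, 5, 6, 8, 9, 10, 11, 12, 13, 14}
Component of 8: {2, 3, 4, 5, 6, 8, 9, 10, 11, 12, 13, 14}

Answer: 2, 3, 4, 5, 6, 8, 9, 10, 11, 12, 13, 14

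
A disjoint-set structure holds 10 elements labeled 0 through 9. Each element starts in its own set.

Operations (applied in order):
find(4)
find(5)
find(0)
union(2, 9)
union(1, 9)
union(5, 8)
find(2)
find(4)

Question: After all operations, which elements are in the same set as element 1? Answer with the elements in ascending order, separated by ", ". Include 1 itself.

Answer: 1, 2, 9

Derivation:
Step 1: find(4) -> no change; set of 4 is {4}
Step 2: find(5) -> no change; set of 5 is {5}
Step 3: find(0) -> no change; set of 0 is {0}
Step 4: union(2, 9) -> merged; set of 2 now {2, 9}
Step 5: union(1, 9) -> merged; set of 1 now {1, 2, 9}
Step 6: union(5, 8) -> merged; set of 5 now {5, 8}
Step 7: find(2) -> no change; set of 2 is {1, 2, 9}
Step 8: find(4) -> no change; set of 4 is {4}
Component of 1: {1, 2, 9}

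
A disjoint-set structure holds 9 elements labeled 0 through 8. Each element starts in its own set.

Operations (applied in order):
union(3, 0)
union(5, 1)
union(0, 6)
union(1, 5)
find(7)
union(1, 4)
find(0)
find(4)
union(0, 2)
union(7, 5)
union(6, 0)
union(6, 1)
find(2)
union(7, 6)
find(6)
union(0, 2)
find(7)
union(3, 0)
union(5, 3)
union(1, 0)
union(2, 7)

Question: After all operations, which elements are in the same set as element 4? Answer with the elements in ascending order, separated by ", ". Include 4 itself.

Step 1: union(3, 0) -> merged; set of 3 now {0, 3}
Step 2: union(5, 1) -> merged; set of 5 now {1, 5}
Step 3: union(0, 6) -> merged; set of 0 now {0, 3, 6}
Step 4: union(1, 5) -> already same set; set of 1 now {1, 5}
Step 5: find(7) -> no change; set of 7 is {7}
Step 6: union(1, 4) -> merged; set of 1 now {1, 4, 5}
Step 7: find(0) -> no change; set of 0 is {0, 3, 6}
Step 8: find(4) -> no change; set of 4 is {1, 4, 5}
Step 9: union(0, 2) -> merged; set of 0 now {0, 2, 3, 6}
Step 10: union(7, 5) -> merged; set of 7 now {1, 4, 5, 7}
Step 11: union(6, 0) -> already same set; set of 6 now {0, 2, 3, 6}
Step 12: union(6, 1) -> merged; set of 6 now {0, 1, 2, 3, 4, 5, 6, 7}
Step 13: find(2) -> no change; set of 2 is {0, 1, 2, 3, 4, 5, 6, 7}
Step 14: union(7, 6) -> already same set; set of 7 now {0, 1, 2, 3, 4, 5, 6, 7}
Step 15: find(6) -> no change; set of 6 is {0, 1, 2, 3, 4, 5, 6, 7}
Step 16: union(0, 2) -> already same set; set of 0 now {0, 1, 2, 3, 4, 5, 6, 7}
Step 17: find(7) -> no change; set of 7 is {0, 1, 2, 3, 4, 5, 6, 7}
Step 18: union(3, 0) -> already same set; set of 3 now {0, 1, 2, 3, 4, 5, 6, 7}
Step 19: union(5, 3) -> already same set; set of 5 now {0, 1, 2, 3, 4, 5, 6, 7}
Step 20: union(1, 0) -> already same set; set of 1 now {0, 1, 2, 3, 4, 5, 6, 7}
Step 21: union(2, 7) -> already same set; set of 2 now {0, 1, 2, 3, 4, 5, 6, 7}
Component of 4: {0, 1, 2, 3, 4, 5, 6, 7}

Answer: 0, 1, 2, 3, 4, 5, 6, 7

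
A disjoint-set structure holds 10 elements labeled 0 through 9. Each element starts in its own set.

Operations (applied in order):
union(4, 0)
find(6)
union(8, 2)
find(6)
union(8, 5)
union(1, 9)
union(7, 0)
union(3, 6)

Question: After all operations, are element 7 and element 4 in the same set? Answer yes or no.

Step 1: union(4, 0) -> merged; set of 4 now {0, 4}
Step 2: find(6) -> no change; set of 6 is {6}
Step 3: union(8, 2) -> merged; set of 8 now {2, 8}
Step 4: find(6) -> no change; set of 6 is {6}
Step 5: union(8, 5) -> merged; set of 8 now {2, 5, 8}
Step 6: union(1, 9) -> merged; set of 1 now {1, 9}
Step 7: union(7, 0) -> merged; set of 7 now {0, 4, 7}
Step 8: union(3, 6) -> merged; set of 3 now {3, 6}
Set of 7: {0, 4, 7}; 4 is a member.

Answer: yes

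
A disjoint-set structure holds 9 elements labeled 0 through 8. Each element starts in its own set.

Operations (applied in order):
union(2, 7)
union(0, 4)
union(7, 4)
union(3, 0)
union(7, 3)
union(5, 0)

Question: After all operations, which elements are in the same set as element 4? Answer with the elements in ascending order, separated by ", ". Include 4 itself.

Step 1: union(2, 7) -> merged; set of 2 now {2, 7}
Step 2: union(0, 4) -> merged; set of 0 now {0, 4}
Step 3: union(7, 4) -> merged; set of 7 now {0, 2, 4, 7}
Step 4: union(3, 0) -> merged; set of 3 now {0, 2, 3, 4, 7}
Step 5: union(7, 3) -> already same set; set of 7 now {0, 2, 3, 4, 7}
Step 6: union(5, 0) -> merged; set of 5 now {0, 2, 3, 4, 5, 7}
Component of 4: {0, 2, 3, 4, 5, 7}

Answer: 0, 2, 3, 4, 5, 7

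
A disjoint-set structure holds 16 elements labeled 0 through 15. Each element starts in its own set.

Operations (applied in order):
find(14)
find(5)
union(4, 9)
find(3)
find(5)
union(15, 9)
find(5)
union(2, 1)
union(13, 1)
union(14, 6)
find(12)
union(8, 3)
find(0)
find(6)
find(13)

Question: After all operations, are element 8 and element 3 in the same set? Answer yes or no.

Answer: yes

Derivation:
Step 1: find(14) -> no change; set of 14 is {14}
Step 2: find(5) -> no change; set of 5 is {5}
Step 3: union(4, 9) -> merged; set of 4 now {4, 9}
Step 4: find(3) -> no change; set of 3 is {3}
Step 5: find(5) -> no change; set of 5 is {5}
Step 6: union(15, 9) -> merged; set of 15 now {4, 9, 15}
Step 7: find(5) -> no change; set of 5 is {5}
Step 8: union(2, 1) -> merged; set of 2 now {1, 2}
Step 9: union(13, 1) -> merged; set of 13 now {1, 2, 13}
Step 10: union(14, 6) -> merged; set of 14 now {6, 14}
Step 11: find(12) -> no change; set of 12 is {12}
Step 12: union(8, 3) -> merged; set of 8 now {3, 8}
Step 13: find(0) -> no change; set of 0 is {0}
Step 14: find(6) -> no change; set of 6 is {6, 14}
Step 15: find(13) -> no change; set of 13 is {1, 2, 13}
Set of 8: {3, 8}; 3 is a member.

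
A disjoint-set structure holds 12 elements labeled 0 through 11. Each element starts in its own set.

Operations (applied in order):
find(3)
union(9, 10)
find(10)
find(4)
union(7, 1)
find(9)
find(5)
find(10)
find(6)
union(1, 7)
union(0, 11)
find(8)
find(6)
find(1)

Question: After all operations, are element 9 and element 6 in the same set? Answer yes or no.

Answer: no

Derivation:
Step 1: find(3) -> no change; set of 3 is {3}
Step 2: union(9, 10) -> merged; set of 9 now {9, 10}
Step 3: find(10) -> no change; set of 10 is {9, 10}
Step 4: find(4) -> no change; set of 4 is {4}
Step 5: union(7, 1) -> merged; set of 7 now {1, 7}
Step 6: find(9) -> no change; set of 9 is {9, 10}
Step 7: find(5) -> no change; set of 5 is {5}
Step 8: find(10) -> no change; set of 10 is {9, 10}
Step 9: find(6) -> no change; set of 6 is {6}
Step 10: union(1, 7) -> already same set; set of 1 now {1, 7}
Step 11: union(0, 11) -> merged; set of 0 now {0, 11}
Step 12: find(8) -> no change; set of 8 is {8}
Step 13: find(6) -> no change; set of 6 is {6}
Step 14: find(1) -> no change; set of 1 is {1, 7}
Set of 9: {9, 10}; 6 is not a member.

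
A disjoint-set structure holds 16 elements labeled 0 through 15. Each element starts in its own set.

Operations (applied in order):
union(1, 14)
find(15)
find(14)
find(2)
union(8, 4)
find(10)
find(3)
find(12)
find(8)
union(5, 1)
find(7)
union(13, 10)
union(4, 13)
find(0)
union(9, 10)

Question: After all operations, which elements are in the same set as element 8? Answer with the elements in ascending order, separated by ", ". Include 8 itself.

Answer: 4, 8, 9, 10, 13

Derivation:
Step 1: union(1, 14) -> merged; set of 1 now {1, 14}
Step 2: find(15) -> no change; set of 15 is {15}
Step 3: find(14) -> no change; set of 14 is {1, 14}
Step 4: find(2) -> no change; set of 2 is {2}
Step 5: union(8, 4) -> merged; set of 8 now {4, 8}
Step 6: find(10) -> no change; set of 10 is {10}
Step 7: find(3) -> no change; set of 3 is {3}
Step 8: find(12) -> no change; set of 12 is {12}
Step 9: find(8) -> no change; set of 8 is {4, 8}
Step 10: union(5, 1) -> merged; set of 5 now {1, 5, 14}
Step 11: find(7) -> no change; set of 7 is {7}
Step 12: union(13, 10) -> merged; set of 13 now {10, 13}
Step 13: union(4, 13) -> merged; set of 4 now {4, 8, 10, 13}
Step 14: find(0) -> no change; set of 0 is {0}
Step 15: union(9, 10) -> merged; set of 9 now {4, 8, 9, 10, 13}
Component of 8: {4, 8, 9, 10, 13}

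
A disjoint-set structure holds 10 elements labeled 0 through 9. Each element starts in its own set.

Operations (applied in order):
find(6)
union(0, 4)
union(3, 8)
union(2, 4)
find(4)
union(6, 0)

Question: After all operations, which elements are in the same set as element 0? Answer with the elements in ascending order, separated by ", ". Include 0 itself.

Step 1: find(6) -> no change; set of 6 is {6}
Step 2: union(0, 4) -> merged; set of 0 now {0, 4}
Step 3: union(3, 8) -> merged; set of 3 now {3, 8}
Step 4: union(2, 4) -> merged; set of 2 now {0, 2, 4}
Step 5: find(4) -> no change; set of 4 is {0, 2, 4}
Step 6: union(6, 0) -> merged; set of 6 now {0, 2, 4, 6}
Component of 0: {0, 2, 4, 6}

Answer: 0, 2, 4, 6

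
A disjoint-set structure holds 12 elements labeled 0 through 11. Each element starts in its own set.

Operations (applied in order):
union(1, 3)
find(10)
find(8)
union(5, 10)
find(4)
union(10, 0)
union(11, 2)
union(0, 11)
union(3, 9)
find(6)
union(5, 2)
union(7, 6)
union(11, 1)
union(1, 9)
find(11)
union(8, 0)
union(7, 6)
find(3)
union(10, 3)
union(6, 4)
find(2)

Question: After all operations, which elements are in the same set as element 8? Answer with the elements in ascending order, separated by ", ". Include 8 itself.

Answer: 0, 1, 2, 3, 5, 8, 9, 10, 11

Derivation:
Step 1: union(1, 3) -> merged; set of 1 now {1, 3}
Step 2: find(10) -> no change; set of 10 is {10}
Step 3: find(8) -> no change; set of 8 is {8}
Step 4: union(5, 10) -> merged; set of 5 now {5, 10}
Step 5: find(4) -> no change; set of 4 is {4}
Step 6: union(10, 0) -> merged; set of 10 now {0, 5, 10}
Step 7: union(11, 2) -> merged; set of 11 now {2, 11}
Step 8: union(0, 11) -> merged; set of 0 now {0, 2, 5, 10, 11}
Step 9: union(3, 9) -> merged; set of 3 now {1, 3, 9}
Step 10: find(6) -> no change; set of 6 is {6}
Step 11: union(5, 2) -> already same set; set of 5 now {0, 2, 5, 10, 11}
Step 12: union(7, 6) -> merged; set of 7 now {6, 7}
Step 13: union(11, 1) -> merged; set of 11 now {0, 1, 2, 3, 5, 9, 10, 11}
Step 14: union(1, 9) -> already same set; set of 1 now {0, 1, 2, 3, 5, 9, 10, 11}
Step 15: find(11) -> no change; set of 11 is {0, 1, 2, 3, 5, 9, 10, 11}
Step 16: union(8, 0) -> merged; set of 8 now {0, 1, 2, 3, 5, 8, 9, 10, 11}
Step 17: union(7, 6) -> already same set; set of 7 now {6, 7}
Step 18: find(3) -> no change; set of 3 is {0, 1, 2, 3, 5, 8, 9, 10, 11}
Step 19: union(10, 3) -> already same set; set of 10 now {0, 1, 2, 3, 5, 8, 9, 10, 11}
Step 20: union(6, 4) -> merged; set of 6 now {4, 6, 7}
Step 21: find(2) -> no change; set of 2 is {0, 1, 2, 3, 5, 8, 9, 10, 11}
Component of 8: {0, 1, 2, 3, 5, 8, 9, 10, 11}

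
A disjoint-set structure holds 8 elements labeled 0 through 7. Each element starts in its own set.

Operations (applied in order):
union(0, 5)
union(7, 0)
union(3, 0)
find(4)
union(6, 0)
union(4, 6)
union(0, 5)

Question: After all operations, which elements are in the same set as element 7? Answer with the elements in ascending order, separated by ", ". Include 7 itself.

Step 1: union(0, 5) -> merged; set of 0 now {0, 5}
Step 2: union(7, 0) -> merged; set of 7 now {0, 5, 7}
Step 3: union(3, 0) -> merged; set of 3 now {0, 3, 5, 7}
Step 4: find(4) -> no change; set of 4 is {4}
Step 5: union(6, 0) -> merged; set of 6 now {0, 3, 5, 6, 7}
Step 6: union(4, 6) -> merged; set of 4 now {0, 3, 4, 5, 6, 7}
Step 7: union(0, 5) -> already same set; set of 0 now {0, 3, 4, 5, 6, 7}
Component of 7: {0, 3, 4, 5, 6, 7}

Answer: 0, 3, 4, 5, 6, 7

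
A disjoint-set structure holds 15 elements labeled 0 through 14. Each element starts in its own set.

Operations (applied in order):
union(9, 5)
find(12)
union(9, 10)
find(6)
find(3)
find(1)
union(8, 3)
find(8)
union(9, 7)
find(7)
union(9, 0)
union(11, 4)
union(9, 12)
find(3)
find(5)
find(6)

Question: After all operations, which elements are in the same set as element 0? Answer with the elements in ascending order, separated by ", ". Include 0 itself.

Step 1: union(9, 5) -> merged; set of 9 now {5, 9}
Step 2: find(12) -> no change; set of 12 is {12}
Step 3: union(9, 10) -> merged; set of 9 now {5, 9, 10}
Step 4: find(6) -> no change; set of 6 is {6}
Step 5: find(3) -> no change; set of 3 is {3}
Step 6: find(1) -> no change; set of 1 is {1}
Step 7: union(8, 3) -> merged; set of 8 now {3, 8}
Step 8: find(8) -> no change; set of 8 is {3, 8}
Step 9: union(9, 7) -> merged; set of 9 now {5, 7, 9, 10}
Step 10: find(7) -> no change; set of 7 is {5, 7, 9, 10}
Step 11: union(9, 0) -> merged; set of 9 now {0, 5, 7, 9, 10}
Step 12: union(11, 4) -> merged; set of 11 now {4, 11}
Step 13: union(9, 12) -> merged; set of 9 now {0, 5, 7, 9, 10, 12}
Step 14: find(3) -> no change; set of 3 is {3, 8}
Step 15: find(5) -> no change; set of 5 is {0, 5, 7, 9, 10, 12}
Step 16: find(6) -> no change; set of 6 is {6}
Component of 0: {0, 5, 7, 9, 10, 12}

Answer: 0, 5, 7, 9, 10, 12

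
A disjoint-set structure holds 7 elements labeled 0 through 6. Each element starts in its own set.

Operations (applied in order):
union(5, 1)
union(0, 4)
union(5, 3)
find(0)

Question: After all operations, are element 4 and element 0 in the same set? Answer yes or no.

Answer: yes

Derivation:
Step 1: union(5, 1) -> merged; set of 5 now {1, 5}
Step 2: union(0, 4) -> merged; set of 0 now {0, 4}
Step 3: union(5, 3) -> merged; set of 5 now {1, 3, 5}
Step 4: find(0) -> no change; set of 0 is {0, 4}
Set of 4: {0, 4}; 0 is a member.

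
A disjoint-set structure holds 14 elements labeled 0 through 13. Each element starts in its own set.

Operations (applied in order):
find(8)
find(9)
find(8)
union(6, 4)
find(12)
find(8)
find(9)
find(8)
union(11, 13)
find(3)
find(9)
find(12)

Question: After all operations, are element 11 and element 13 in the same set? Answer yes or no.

Answer: yes

Derivation:
Step 1: find(8) -> no change; set of 8 is {8}
Step 2: find(9) -> no change; set of 9 is {9}
Step 3: find(8) -> no change; set of 8 is {8}
Step 4: union(6, 4) -> merged; set of 6 now {4, 6}
Step 5: find(12) -> no change; set of 12 is {12}
Step 6: find(8) -> no change; set of 8 is {8}
Step 7: find(9) -> no change; set of 9 is {9}
Step 8: find(8) -> no change; set of 8 is {8}
Step 9: union(11, 13) -> merged; set of 11 now {11, 13}
Step 10: find(3) -> no change; set of 3 is {3}
Step 11: find(9) -> no change; set of 9 is {9}
Step 12: find(12) -> no change; set of 12 is {12}
Set of 11: {11, 13}; 13 is a member.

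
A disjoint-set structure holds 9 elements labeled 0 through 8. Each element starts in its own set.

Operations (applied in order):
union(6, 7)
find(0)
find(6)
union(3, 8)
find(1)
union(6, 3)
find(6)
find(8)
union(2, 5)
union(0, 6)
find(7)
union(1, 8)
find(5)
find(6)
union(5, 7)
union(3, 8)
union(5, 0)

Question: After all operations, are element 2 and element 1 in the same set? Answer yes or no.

Step 1: union(6, 7) -> merged; set of 6 now {6, 7}
Step 2: find(0) -> no change; set of 0 is {0}
Step 3: find(6) -> no change; set of 6 is {6, 7}
Step 4: union(3, 8) -> merged; set of 3 now {3, 8}
Step 5: find(1) -> no change; set of 1 is {1}
Step 6: union(6, 3) -> merged; set of 6 now {3, 6, 7, 8}
Step 7: find(6) -> no change; set of 6 is {3, 6, 7, 8}
Step 8: find(8) -> no change; set of 8 is {3, 6, 7, 8}
Step 9: union(2, 5) -> merged; set of 2 now {2, 5}
Step 10: union(0, 6) -> merged; set of 0 now {0, 3, 6, 7, 8}
Step 11: find(7) -> no change; set of 7 is {0, 3, 6, 7, 8}
Step 12: union(1, 8) -> merged; set of 1 now {0, 1, 3, 6, 7, 8}
Step 13: find(5) -> no change; set of 5 is {2, 5}
Step 14: find(6) -> no change; set of 6 is {0, 1, 3, 6, 7, 8}
Step 15: union(5, 7) -> merged; set of 5 now {0, 1, 2, 3, 5, 6, 7, 8}
Step 16: union(3, 8) -> already same set; set of 3 now {0, 1, 2, 3, 5, 6, 7, 8}
Step 17: union(5, 0) -> already same set; set of 5 now {0, 1, 2, 3, 5, 6, 7, 8}
Set of 2: {0, 1, 2, 3, 5, 6, 7, 8}; 1 is a member.

Answer: yes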